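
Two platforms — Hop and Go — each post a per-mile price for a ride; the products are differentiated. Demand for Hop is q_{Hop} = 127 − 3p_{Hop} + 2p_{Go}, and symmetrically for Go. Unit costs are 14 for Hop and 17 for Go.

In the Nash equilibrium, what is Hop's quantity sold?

86.4375

Hop's profit: π = (p_{Hop} − 14)(127 − 3p_{Hop} + 2p_{Go}).
∂π/∂p_{Hop} = 169 − 6p_{Hop} + 2p_{Go} = 0 ⇒ p_{Hop} = 169/6 + (1/3)p_{Go}.
Similarly p_{Go} = 89/3 + (1/3)p_{Hop}.
Solving the two reaction functions simultaneously: (1 − (1/3)(1/3))p_{Hop} = 169/6 + (1/3)·(89/3), so (8/9)p_{Hop} = 685/18 and p_{Hop} = 42.8125.
Then p_{Go} = 89/3 + (1/3)·42.8125 = 43.9375.
q_{Hop} = 127 − 3·42.8125 + 2·43.9375 = 86.4375.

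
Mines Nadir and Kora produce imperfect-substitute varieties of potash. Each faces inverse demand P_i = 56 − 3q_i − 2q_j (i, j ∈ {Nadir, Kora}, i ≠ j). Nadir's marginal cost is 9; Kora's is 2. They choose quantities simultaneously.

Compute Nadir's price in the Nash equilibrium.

25.3125

Mine Nadir's profit: π = q_{Nadir}(56 − 3q_{Nadir} − 2q_{Kora}) − 9q_{Nadir}.
∂π/∂q_{Nadir} = 47 − 6q_{Nadir} − 2q_{Kora} = 0 ⇒ q_{Nadir} = 47/6 − (1/3)q_{Kora}.
Similarly q_{Kora} = 9 − (1/3)q_{Nadir}.
Solving the two reaction functions simultaneously: (1 − (−1/3)(−1/3))q_{Nadir} = 47/6 − (1/3)·9, so (8/9)q_{Nadir} = 29/6 and q_{Nadir} = 5.4375.
Then q_{Kora} = 9 − (1/3)·5.4375 = 7.1875.
P_{Nadir} = 56 − 3·5.4375 − 2·7.1875 = 25.3125.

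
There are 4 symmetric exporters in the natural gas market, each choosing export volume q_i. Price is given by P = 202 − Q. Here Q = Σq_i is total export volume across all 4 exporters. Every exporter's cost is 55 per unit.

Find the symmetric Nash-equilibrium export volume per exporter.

A representative exporter's profit is π_i = q_i(202 − Q) − 55q_i, with Q = q_i + Σ_{j≠i} q_j.
First-order condition: 147 − 2q_i − Σ_{j≠i} q_j = 0.
Imposing symmetry (q_j = q for all j) turns Σ_{j≠i} q_j into 3q, so 147 = 5q and q = 29.4.

29.4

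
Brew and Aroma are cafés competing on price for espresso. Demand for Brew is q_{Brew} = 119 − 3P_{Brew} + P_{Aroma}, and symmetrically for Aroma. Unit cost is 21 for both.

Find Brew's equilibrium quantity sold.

46.2

Brew's profit: π = (P_{Brew} − 21)(119 − 3P_{Brew} + P_{Aroma}).
∂π/∂P_{Brew} = 182 − 6P_{Brew} + P_{Aroma} = 0 ⇒ P_{Brew} = 91/3 + (1/6)P_{Aroma}.
The game is symmetric, so in equilibrium P_{Aroma} = P_{Brew}: the reaction function gives (5/6)P_{Brew} = 91/3, hence P_{Brew} = 36.4.
q_{Brew} = 119 − 3·36.4 + 36.4 = 46.2.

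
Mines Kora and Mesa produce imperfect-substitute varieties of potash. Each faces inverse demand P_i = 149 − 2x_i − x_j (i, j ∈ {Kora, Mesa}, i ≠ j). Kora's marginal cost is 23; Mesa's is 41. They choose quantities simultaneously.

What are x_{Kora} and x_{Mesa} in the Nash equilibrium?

26.4, 20.4

Mine Kora's profit: π = x_{Kora}(149 − 2x_{Kora} − x_{Mesa}) − 23x_{Kora}.
∂π/∂x_{Kora} = 126 − 4x_{Kora} − x_{Mesa} = 0 ⇒ x_{Kora} = 31.5 − 0.25x_{Mesa}.
Similarly x_{Mesa} = 27 − 0.25x_{Kora}.
Solving the two reaction functions simultaneously: (1 − (−0.25)(−0.25))x_{Kora} = 31.5 − 0.25·27, so 0.9375x_{Kora} = 24.75 and x_{Kora} = 26.4.
Then x_{Mesa} = 27 − 0.25·26.4 = 20.4.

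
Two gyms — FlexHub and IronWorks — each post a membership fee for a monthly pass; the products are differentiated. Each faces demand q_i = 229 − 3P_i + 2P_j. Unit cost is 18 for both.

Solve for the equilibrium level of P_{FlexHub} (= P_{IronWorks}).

70.75

FlexHub's profit: π = (P_{FlexHub} − 18)(229 − 3P_{FlexHub} + 2P_{IronWorks}).
∂π/∂P_{FlexHub} = 283 − 6P_{FlexHub} + 2P_{IronWorks} = 0 ⇒ P_{FlexHub} = 283/6 + (1/3)P_{IronWorks}.
By symmetry P_{IronWorks} = P_{FlexHub}; substituting into the reaction function, (2/3)P_{FlexHub} = 283/6 and P_{FlexHub} = 70.75.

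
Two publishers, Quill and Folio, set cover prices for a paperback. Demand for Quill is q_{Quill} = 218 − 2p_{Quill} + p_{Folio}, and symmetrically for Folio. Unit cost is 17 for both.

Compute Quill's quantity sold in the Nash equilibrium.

134

Quill's profit: π = (p_{Quill} − 17)(218 − 2p_{Quill} + p_{Folio}).
∂π/∂p_{Quill} = 252 − 4p_{Quill} + p_{Folio} = 0 ⇒ p_{Quill} = 63 + 0.25p_{Folio}.
By symmetry p_{Folio} = p_{Quill}; substituting into the reaction function, 0.75p_{Quill} = 63 and p_{Quill} = 84.
q_{Quill} = 218 − 2·84 + 84 = 134.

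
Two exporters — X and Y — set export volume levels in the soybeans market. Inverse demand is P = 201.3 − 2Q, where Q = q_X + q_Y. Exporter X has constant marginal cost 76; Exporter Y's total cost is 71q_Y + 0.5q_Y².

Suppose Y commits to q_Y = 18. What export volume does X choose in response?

22.325

Exporter X's profit: π = q_X(201.3 − 2(q_X + q_Y)) − 76q_X.
∂π/∂q_X = 125.3 − 4q_X − 2q_Y = 0, so q_X = 31.325 − 0.5q_Y.
At q_Y = 18: q_X = 31.325 − 0.5·18 = 22.325.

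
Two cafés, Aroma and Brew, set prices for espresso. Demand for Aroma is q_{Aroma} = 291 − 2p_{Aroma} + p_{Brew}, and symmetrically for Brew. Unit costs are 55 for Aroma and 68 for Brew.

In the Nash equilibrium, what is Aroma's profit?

12928.32

Aroma's profit: π = (p_{Aroma} − 55)(291 − 2p_{Aroma} + p_{Brew}).
∂π/∂p_{Aroma} = 401 − 4p_{Aroma} + p_{Brew} = 0 ⇒ p_{Aroma} = 100.25 + 0.25p_{Brew}.
Similarly p_{Brew} = 106.75 + 0.25p_{Aroma}.
Substituting the second reaction function into the first: p_{Aroma} = 100.25 + 0.25(106.75 + 0.25p_{Aroma}), which gives 0.9375p_{Aroma} = 126.9375 ⇒ p_{Aroma} = 135.4.
Then p_{Brew} = 106.75 + 0.25·135.4 = 140.6.
q_{Aroma} = 291 − 2·135.4 + 140.6 = 160.8.
Profit = (135.4 − 55)·160.8 = 12928.32.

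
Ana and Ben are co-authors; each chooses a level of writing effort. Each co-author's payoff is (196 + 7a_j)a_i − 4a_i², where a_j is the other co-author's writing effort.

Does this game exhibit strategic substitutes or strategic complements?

Ana's payoff is (196 + 7a_B)a_A − 4a_A².
∂π/∂a_A = 196 + 7a_B − 8a_A = 0, so a_A = 24.5 + 0.875a_B.
The best-response slope da_A/da_B = 0.875 > 0: the reaction function is upward-sloping, so the choices are strategic complements.

strategic complements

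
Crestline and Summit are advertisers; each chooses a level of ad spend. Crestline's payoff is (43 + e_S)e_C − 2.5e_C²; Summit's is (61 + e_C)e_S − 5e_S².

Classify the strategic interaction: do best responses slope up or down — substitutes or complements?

strategic complements

Expanding Crestline's payoff: 43e_C + e_Se_C − 2.5e_C².
∂π/∂e_C = 43 + e_S − 5e_C = 0, so e_C = 8.6 + 0.2e_S.
The best-response slope de_C/de_S = 0.2 > 0: the reaction function is upward-sloping, so the choices are strategic complements.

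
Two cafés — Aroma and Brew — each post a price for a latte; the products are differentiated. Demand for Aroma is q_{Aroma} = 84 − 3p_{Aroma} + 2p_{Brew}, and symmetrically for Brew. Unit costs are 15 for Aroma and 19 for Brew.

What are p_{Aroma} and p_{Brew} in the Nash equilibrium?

33, 34.5

Aroma's profit: π = (p_{Aroma} − 15)(84 − 3p_{Aroma} + 2p_{Brew}).
∂π/∂p_{Aroma} = 129 − 6p_{Aroma} + 2p_{Brew} = 0 ⇒ p_{Aroma} = 21.5 + (1/3)p_{Brew}.
Similarly p_{Brew} = 23.5 + (1/3)p_{Aroma}.
Plugging p_{Brew} into Aroma's best response: p_{Aroma} = 21.5 + (1/3)(23.5 + (1/3)p_{Aroma}) ⇒ (8/9)p_{Aroma} = 88/3, so p_{Aroma} = 33.
Then p_{Brew} = 23.5 + (1/3)·33 = 34.5.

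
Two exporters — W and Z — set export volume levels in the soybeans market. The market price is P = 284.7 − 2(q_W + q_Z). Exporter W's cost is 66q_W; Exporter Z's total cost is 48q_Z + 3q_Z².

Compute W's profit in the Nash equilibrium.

4531.52

Exporter W's profit: π = q_W(284.7 − 2(q_W + q_Z)) − 66q_W.
∂π/∂q_W = 218.7 − 4q_W − 2q_Z = 0, so q_W = 54.675 − 0.5q_Z.
For Z: ∂π/∂q_Z = 236.7 − 10q_Z − 2q_W = 0 ⇒ q_Z = 23.67 − 0.2q_W.
Plugging q_Z into W's best response: q_W = 54.675 − 0.5(23.67 − 0.2q_W) ⇒ 0.9q_W = 42.84, so q_W = 47.6.
Then q_Z = 23.67 − 0.2·47.6 = 14.15.
Price P = 284.7 − 2·61.75 = 161.2.
W's profit: (161.2 − 66)·47.6 = 4531.52.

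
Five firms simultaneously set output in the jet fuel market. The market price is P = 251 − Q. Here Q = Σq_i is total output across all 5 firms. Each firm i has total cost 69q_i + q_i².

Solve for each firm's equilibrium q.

A representative firm's profit is π_i = q_i(251 − Q) − 69q_i − q_i², with Q = q_i + Σ_{j≠i} q_j.
First-order condition: 182 − 4q_i − Σ_{j≠i} q_j = 0.
Imposing symmetry (q_j = q for all j) turns Σ_{j≠i} q_j into 4q, so 182 = 8q and q = 22.75.

22.75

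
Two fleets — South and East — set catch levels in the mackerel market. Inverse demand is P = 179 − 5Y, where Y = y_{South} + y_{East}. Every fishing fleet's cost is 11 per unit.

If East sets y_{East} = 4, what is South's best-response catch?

14.8

Fishing fleet South's profit: π = y_{South}(179 − 5(y_{South} + y_{East})) − 11y_{South}.
∂π/∂y_{South} = 168 − 10y_{South} − 5y_{East} = 0, so y_{South} = 16.8 − 0.5y_{East}.
At y_{East} = 4: y_{South} = 16.8 − 0.5·4 = 14.8.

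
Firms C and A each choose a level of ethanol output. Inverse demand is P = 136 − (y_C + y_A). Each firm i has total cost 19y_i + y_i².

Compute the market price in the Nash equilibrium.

89.2

Firm C's profit: π = y_C(136 − (y_C + y_A)) − 19y_C − y_C².
∂π/∂y_C = 117 − 4y_C − y_A = 0, so y_C = 29.25 − 0.25y_A.
The game is symmetric, so in equilibrium y_A = y_C: the reaction function gives 1.25y_C = 29.25, hence y_C = 23.4.
Equilibrium price: P = 136 − 46.8 = 89.2.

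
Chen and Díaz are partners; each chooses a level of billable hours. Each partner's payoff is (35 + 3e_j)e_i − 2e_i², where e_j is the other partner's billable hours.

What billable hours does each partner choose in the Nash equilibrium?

35

Chen's payoff is (35 + 3e_D)e_C − 2e_C².
∂π/∂e_C = 35 + 3e_D − 4e_C = 0, so e_C = 8.75 + 0.75e_D.
By symmetry e_D = e_C; substituting into the reaction function, 0.25e_C = 8.75 and e_C = 35.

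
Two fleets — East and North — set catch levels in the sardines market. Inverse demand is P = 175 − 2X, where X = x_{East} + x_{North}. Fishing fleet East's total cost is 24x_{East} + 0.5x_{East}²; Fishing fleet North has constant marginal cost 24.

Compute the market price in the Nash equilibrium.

Fishing fleet East's profit: π = x_{East}(175 − 2(x_{East} + x_{North})) − 24x_{East} − 0.5x_{East}².
∂π/∂x_{East} = 151 − 5x_{East} − 2x_{North} = 0, so x_{East} = 30.2 − 0.4x_{North}.
For North: ∂π/∂x_{North} = 151 − 4x_{North} − 2x_{East} = 0 ⇒ x_{North} = 37.75 − 0.5x_{East}.
Solving the two reaction functions simultaneously: (1 − (−0.4)(−0.5))x_{East} = 30.2 − 0.4·37.75, so 0.8x_{East} = 15.1 and x_{East} = 18.875.
Then x_{North} = 37.75 − 0.5·18.875 = 28.3125.
Equilibrium price: P = 175 − 2·47.1875 = 80.625.

80.625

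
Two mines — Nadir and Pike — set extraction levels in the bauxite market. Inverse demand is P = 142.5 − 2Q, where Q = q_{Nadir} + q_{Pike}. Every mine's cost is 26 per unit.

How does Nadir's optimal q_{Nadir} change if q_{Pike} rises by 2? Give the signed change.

-1

Mine Nadir's profit: π = q_{Nadir}(142.5 − 2(q_{Nadir} + q_{Pike})) − 26q_{Nadir}.
∂π/∂q_{Nadir} = 116.5 − 4q_{Nadir} − 2q_{Pike} = 0, so q_{Nadir} = 29.125 − 0.5q_{Pike}.
The reaction-function slope is −0.5, so a 2-unit rise in q_{Pike} moves q_{Nadir} by −0.5 × 2 = −1. Nadir's best response falls — the actions are strategic substitutes.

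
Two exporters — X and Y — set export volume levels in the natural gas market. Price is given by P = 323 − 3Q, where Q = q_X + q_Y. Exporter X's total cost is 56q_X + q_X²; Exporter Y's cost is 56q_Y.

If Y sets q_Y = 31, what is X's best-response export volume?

Exporter X's profit: π = q_X(323 − 3(q_X + q_Y)) − 56q_X − q_X².
∂π/∂q_X = 267 − 8q_X − 3q_Y = 0, so q_X = 33.375 − 0.375q_Y.
At q_Y = 31: q_X = 33.375 − 0.375·31 = 21.75.

21.75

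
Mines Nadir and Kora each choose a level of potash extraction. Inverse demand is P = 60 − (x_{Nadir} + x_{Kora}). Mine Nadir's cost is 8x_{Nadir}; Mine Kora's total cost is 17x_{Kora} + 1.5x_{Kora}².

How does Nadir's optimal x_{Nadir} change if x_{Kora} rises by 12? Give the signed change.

-6

Mine Nadir's profit: π = x_{Nadir}(60 − (x_{Nadir} + x_{Kora})) − 8x_{Nadir}.
∂π/∂x_{Nadir} = 52 − 2x_{Nadir} − x_{Kora} = 0, so x_{Nadir} = 26 − 0.5x_{Kora}.
The reaction-function slope is −0.5, so a 12-unit rise in x_{Kora} moves x_{Nadir} by −0.5 × 12 = −6. Nadir's best response falls — the actions are strategic substitutes.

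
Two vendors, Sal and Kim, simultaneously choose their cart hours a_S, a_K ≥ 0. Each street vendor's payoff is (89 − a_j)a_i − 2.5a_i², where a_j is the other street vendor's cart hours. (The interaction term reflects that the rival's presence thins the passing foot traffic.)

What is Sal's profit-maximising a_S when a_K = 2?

17.4

Sal's payoff is (89 − a_K)a_S − 2.5a_S².
∂π/∂a_S = 89 − a_K − 5a_S = 0, so a_S = 17.8 − 0.2a_K.
At a_K = 2: a_S = 17.8 − 0.2·2 = 17.4.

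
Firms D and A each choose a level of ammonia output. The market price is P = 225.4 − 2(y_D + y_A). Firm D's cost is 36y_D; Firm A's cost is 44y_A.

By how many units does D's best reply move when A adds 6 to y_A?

-3

Firm D's profit: π = y_D(225.4 − 2(y_D + y_A)) − 36y_D.
∂π/∂y_D = 189.4 − 4y_D − 2y_A = 0, so y_D = 47.35 − 0.5y_A.
The reaction-function slope is −0.5, so a 6-unit rise in y_A moves y_D by −0.5 × 6 = −3. D's best response falls — the actions are strategic substitutes.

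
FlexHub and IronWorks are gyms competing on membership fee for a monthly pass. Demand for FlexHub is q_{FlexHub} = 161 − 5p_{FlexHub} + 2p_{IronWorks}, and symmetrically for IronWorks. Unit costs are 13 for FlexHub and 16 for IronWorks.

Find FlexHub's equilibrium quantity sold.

77.8125

FlexHub's profit: π = (p_{FlexHub} − 13)(161 − 5p_{FlexHub} + 2p_{IronWorks}).
∂π/∂p_{FlexHub} = 226 − 10p_{FlexHub} + 2p_{IronWorks} = 0 ⇒ p_{FlexHub} = 22.6 + 0.2p_{IronWorks}.
Similarly p_{IronWorks} = 24.1 + 0.2p_{FlexHub}.
Solving the two reaction functions simultaneously: (1 − (0.2)(0.2))p_{FlexHub} = 22.6 + 0.2·24.1, so 0.96p_{FlexHub} = 27.42 and p_{FlexHub} = 28.5625.
Then p_{IronWorks} = 24.1 + 0.2·28.5625 = 29.8125.
q_{FlexHub} = 161 − 5·28.5625 + 2·29.8125 = 77.8125.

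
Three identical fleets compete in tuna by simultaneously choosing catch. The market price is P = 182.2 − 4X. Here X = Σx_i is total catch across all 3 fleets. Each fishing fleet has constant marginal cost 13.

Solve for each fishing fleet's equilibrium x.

A representative fishing fleet's profit is π_i = x_i(182.2 − 4X) − 13x_i, with X = x_i + Σ_{j≠i} x_j.
First-order condition: 169.2 − 8x_i − 4Σ_{j≠i} x_j = 0.
In a symmetric equilibrium every fishing fleet chooses the same x, so Σ_{j≠i} x_j = 2x. The condition becomes 169.2 − 16x = 0, giving x = 169.2/16 = 10.575.

10.575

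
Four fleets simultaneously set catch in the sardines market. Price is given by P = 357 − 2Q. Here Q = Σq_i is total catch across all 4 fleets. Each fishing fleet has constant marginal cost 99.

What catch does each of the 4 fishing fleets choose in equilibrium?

A representative fishing fleet's profit is π_i = q_i(357 − 2Q) − 99q_i, with Q = q_i + Σ_{j≠i} q_j.
First-order condition: 258 − 4q_i − 2Σ_{j≠i} q_j = 0.
Imposing symmetry (q_j = q for all j) turns Σ_{j≠i} q_j into 3q, so 258 = 10q and q = 25.8.

25.8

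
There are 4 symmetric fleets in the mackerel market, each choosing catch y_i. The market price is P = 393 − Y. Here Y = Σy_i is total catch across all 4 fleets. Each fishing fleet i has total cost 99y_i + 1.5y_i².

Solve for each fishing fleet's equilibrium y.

A representative fishing fleet's profit is π_i = y_i(393 − Y) − 99y_i − 1.5y_i², with Y = y_i + Σ_{j≠i} y_j.
First-order condition: 294 − 5y_i − Σ_{j≠i} y_j = 0.
In a symmetric equilibrium every fishing fleet chooses the same y, so Σ_{j≠i} y_j = 3y. The condition becomes 294 − 8y = 0, giving y = 294/8 = 36.75.

36.75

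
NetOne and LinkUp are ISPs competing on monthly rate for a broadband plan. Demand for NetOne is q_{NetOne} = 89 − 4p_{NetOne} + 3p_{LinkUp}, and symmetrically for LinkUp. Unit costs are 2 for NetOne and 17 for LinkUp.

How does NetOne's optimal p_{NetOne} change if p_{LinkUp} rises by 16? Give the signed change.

6

NetOne's profit: π = (p_{NetOne} − 2)(89 − 4p_{NetOne} + 3p_{LinkUp}).
∂π/∂p_{NetOne} = 97 − 8p_{NetOne} + 3p_{LinkUp} = 0 ⇒ p_{NetOne} = 12.125 + 0.375p_{LinkUp}.
The reaction-function slope is 0.375, so a 16-unit rise in p_{LinkUp} moves p_{NetOne} by 0.375 × 16 = 6. NetOne's best response rises — the actions are strategic complements.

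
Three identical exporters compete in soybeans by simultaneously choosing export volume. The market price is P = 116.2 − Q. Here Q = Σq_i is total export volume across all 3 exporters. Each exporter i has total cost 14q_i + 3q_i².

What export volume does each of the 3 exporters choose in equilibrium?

A representative exporter's profit is π_i = q_i(116.2 − Q) − 14q_i − 3q_i², with Q = q_i + Σ_{j≠i} q_j.
First-order condition: 102.2 − 8q_i − Σ_{j≠i} q_j = 0.
In a symmetric equilibrium every exporter chooses the same q, so Σ_{j≠i} q_j = 2q. The condition becomes 102.2 − 10q = 0, giving q = 102.2/10 = 10.22.

10.22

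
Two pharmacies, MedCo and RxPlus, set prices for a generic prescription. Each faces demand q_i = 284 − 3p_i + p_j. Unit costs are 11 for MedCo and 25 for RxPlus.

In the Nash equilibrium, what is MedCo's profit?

MedCo's profit: π = (p_{MedCo} − 11)(284 − 3p_{MedCo} + p_{RxPlus}).
∂π/∂p_{MedCo} = 317 − 6p_{MedCo} + p_{RxPlus} = 0 ⇒ p_{MedCo} = 317/6 + (1/6)p_{RxPlus}.
Similarly p_{RxPlus} = 359/6 + (1/6)p_{MedCo}.
Substituting the second reaction function into the first: p_{MedCo} = 317/6 + (1/6)(359/6 + (1/6)p_{MedCo}), which gives (35/36)p_{MedCo} = 2261/36 ⇒ p_{MedCo} = 64.6.
Then p_{RxPlus} = 359/6 + (1/6)·64.6 = 70.6.
q_{MedCo} = 284 − 3·64.6 + 70.6 = 160.8.
Profit = (64.6 − 11)·160.8 = 8618.88.

8618.88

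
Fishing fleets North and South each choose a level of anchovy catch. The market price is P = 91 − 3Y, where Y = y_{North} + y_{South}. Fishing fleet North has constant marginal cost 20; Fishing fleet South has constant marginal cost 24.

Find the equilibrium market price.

Fishing fleet North's profit: π = y_{North}(91 − 3(y_{North} + y_{South})) − 20y_{North}.
∂π/∂y_{North} = 71 − 6y_{North} − 3y_{South} = 0, so y_{North} = 71/6 − 0.5y_{South}.
By the same steps for South: y_{South} = 67/6 − 0.5y_{North}.
Plugging y_{South} into North's best response: y_{North} = 71/6 − 0.5(67/6 − 0.5y_{North}) ⇒ 0.75y_{North} = 6.25, so y_{North} = 25/3.
Then y_{South} = 67/6 − 0.5·(25/3) = 7.
Equilibrium price: P = 91 − 3·(46/3) = 45.

45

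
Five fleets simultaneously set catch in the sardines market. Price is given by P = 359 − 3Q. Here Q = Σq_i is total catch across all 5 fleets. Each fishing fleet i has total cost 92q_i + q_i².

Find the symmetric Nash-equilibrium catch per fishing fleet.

13.35

A representative fishing fleet's profit is π_i = q_i(359 − 3Q) − 92q_i − q_i², with Q = q_i + Σ_{j≠i} q_j.
First-order condition: 267 − 8q_i − 3Σ_{j≠i} q_j = 0.
With identical fishing fleets, set every q_j = q: then 267 − 8q − 12q = 0, i.e. q = 267/20 = 13.35.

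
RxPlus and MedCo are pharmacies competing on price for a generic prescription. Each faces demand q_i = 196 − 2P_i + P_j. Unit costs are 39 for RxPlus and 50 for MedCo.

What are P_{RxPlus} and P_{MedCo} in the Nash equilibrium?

RxPlus's profit: π = (P_{RxPlus} − 39)(196 − 2P_{RxPlus} + P_{MedCo}).
∂π/∂P_{RxPlus} = 274 − 4P_{RxPlus} + P_{MedCo} = 0 ⇒ P_{RxPlus} = 68.5 + 0.25P_{MedCo}.
Similarly P_{MedCo} = 74 + 0.25P_{RxPlus}.
Substituting the second reaction function into the first: P_{RxPlus} = 68.5 + 0.25(74 + 0.25P_{RxPlus}), which gives 0.9375P_{RxPlus} = 87 ⇒ P_{RxPlus} = 92.8.
Then P_{MedCo} = 74 + 0.25·92.8 = 97.2.

92.8, 97.2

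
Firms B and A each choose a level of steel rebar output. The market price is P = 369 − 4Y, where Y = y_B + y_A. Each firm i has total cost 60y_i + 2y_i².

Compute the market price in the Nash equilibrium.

Firm B's profit: π = y_B(369 − 4(y_B + y_A)) − 60y_B − 2y_B².
∂π/∂y_B = 309 − 12y_B − 4y_A = 0, so y_B = 25.75 − (1/3)y_A.
The game is symmetric, so in equilibrium y_A = y_B: the reaction function gives (4/3)y_B = 25.75, hence y_B = 19.3125.
Equilibrium price: P = 369 − 4·38.625 = 214.5.

214.5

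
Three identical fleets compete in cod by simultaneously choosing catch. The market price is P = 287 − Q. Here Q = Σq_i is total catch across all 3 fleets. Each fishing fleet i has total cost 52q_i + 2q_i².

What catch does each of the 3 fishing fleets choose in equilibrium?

29.375

A representative fishing fleet's profit is π_i = q_i(287 − Q) − 52q_i − 2q_i², with Q = q_i + Σ_{j≠i} q_j.
First-order condition: 235 − 6q_i − Σ_{j≠i} q_j = 0.
In a symmetric equilibrium every fishing fleet chooses the same q, so Σ_{j≠i} q_j = 2q. The condition becomes 235 − 8q = 0, giving q = 235/8 = 29.375.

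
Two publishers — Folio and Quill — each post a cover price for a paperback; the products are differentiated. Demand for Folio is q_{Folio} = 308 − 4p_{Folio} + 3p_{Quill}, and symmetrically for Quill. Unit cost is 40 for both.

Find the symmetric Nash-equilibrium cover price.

93.6

Folio's profit: π = (p_{Folio} − 40)(308 − 4p_{Folio} + 3p_{Quill}).
∂π/∂p_{Folio} = 468 − 8p_{Folio} + 3p_{Quill} = 0 ⇒ p_{Folio} = 58.5 + 0.375p_{Quill}.
By symmetry p_{Quill} = p_{Folio}; substituting into the reaction function, 0.625p_{Folio} = 58.5 and p_{Folio} = 93.6.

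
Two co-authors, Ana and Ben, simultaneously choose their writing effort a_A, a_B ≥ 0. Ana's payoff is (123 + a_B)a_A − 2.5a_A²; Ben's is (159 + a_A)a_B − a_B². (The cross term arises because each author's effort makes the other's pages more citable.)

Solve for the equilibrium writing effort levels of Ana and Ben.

45, 102

Expanding Ana's payoff: 123a_A + a_Ba_A − 2.5a_A².
∂π/∂a_A = 123 + a_B − 5a_A = 0, so a_A = 24.6 + 0.2a_B.
Likewise for Ben: a_B = 79.5 + 0.5a_A.
Plugging a_B into Ana's best response: a_A = 24.6 + 0.2(79.5 + 0.5a_A) ⇒ 0.9a_A = 40.5, so a_A = 45.
Then a_B = 79.5 + 0.5·45 = 102.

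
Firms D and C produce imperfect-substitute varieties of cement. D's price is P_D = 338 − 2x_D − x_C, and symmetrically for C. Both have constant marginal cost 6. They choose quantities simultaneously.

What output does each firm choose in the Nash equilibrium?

66.4

Firm D's profit: π = x_D(338 − 2x_D − x_C) − 6x_D.
∂π/∂x_D = 332 − 4x_D − x_C = 0 ⇒ x_D = 83 − 0.25x_C.
By symmetry x_C = x_D; substituting into the reaction function, 1.25x_D = 83 and x_D = 66.4.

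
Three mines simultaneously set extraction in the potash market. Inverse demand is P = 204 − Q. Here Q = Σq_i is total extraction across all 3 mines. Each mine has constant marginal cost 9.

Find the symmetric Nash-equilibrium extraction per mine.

A representative mine's profit is π_i = q_i(204 − Q) − 9q_i, with Q = q_i + Σ_{j≠i} q_j.
First-order condition: 195 − 2q_i − Σ_{j≠i} q_j = 0.
Imposing symmetry (q_j = q for all j) turns Σ_{j≠i} q_j into 2q, so 195 = 4q and q = 48.75.

48.75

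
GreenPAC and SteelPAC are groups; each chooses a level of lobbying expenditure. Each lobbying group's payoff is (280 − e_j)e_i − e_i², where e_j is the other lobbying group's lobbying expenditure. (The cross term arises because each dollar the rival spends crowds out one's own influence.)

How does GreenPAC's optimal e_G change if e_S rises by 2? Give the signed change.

-1

GreenPAC's payoff is (280 − e_S)e_G − e_G².
∂π/∂e_G = 280 − e_S − 2e_G = 0, so e_G = 140 − 0.5e_S.
The reaction-function slope is −0.5, so a 2-unit rise in e_S moves e_G by −0.5 × 2 = −1. GreenPAC's best response falls — the actions are strategic substitutes.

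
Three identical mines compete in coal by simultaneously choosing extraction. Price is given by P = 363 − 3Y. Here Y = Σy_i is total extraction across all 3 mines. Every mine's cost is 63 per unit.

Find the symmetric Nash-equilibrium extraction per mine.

25

A representative mine's profit is π_i = y_i(363 − 3Y) − 63y_i, with Y = y_i + Σ_{j≠i} y_j.
First-order condition: 300 − 6y_i − 3Σ_{j≠i} y_j = 0.
In a symmetric equilibrium every mine chooses the same y, so Σ_{j≠i} y_j = 2y. The condition becomes 300 − 12y = 0, giving y = 300/12 = 25.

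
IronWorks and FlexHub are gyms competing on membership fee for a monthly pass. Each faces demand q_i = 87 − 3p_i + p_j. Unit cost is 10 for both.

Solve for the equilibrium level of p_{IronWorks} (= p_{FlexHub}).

IronWorks's profit: π = (p_{IronWorks} − 10)(87 − 3p_{IronWorks} + p_{FlexHub}).
∂π/∂p_{IronWorks} = 117 − 6p_{IronWorks} + p_{FlexHub} = 0 ⇒ p_{IronWorks} = 19.5 + (1/6)p_{FlexHub}.
By symmetry p_{FlexHub} = p_{IronWorks}; substituting into the reaction function, (5/6)p_{IronWorks} = 19.5 and p_{IronWorks} = 23.4.

23.4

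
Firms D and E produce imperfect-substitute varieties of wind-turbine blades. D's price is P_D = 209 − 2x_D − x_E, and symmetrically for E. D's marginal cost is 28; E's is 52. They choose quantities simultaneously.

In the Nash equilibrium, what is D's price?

Firm D's profit: π = x_D(209 − 2x_D − x_E) − 28x_D.
∂π/∂x_D = 181 − 4x_D − x_E = 0 ⇒ x_D = 45.25 − 0.25x_E.
Similarly x_E = 39.25 − 0.25x_D.
Plugging x_E into D's best response: x_D = 45.25 − 0.25(39.25 − 0.25x_D) ⇒ 0.9375x_D = 35.4375, so x_D = 37.8.
Then x_E = 39.25 − 0.25·37.8 = 29.8.
P_D = 209 − 2·37.8 − 29.8 = 103.6.

103.6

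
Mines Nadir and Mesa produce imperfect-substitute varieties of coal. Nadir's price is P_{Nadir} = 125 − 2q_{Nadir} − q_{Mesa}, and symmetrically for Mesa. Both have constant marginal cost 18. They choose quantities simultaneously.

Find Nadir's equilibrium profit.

Mine Nadir's profit: π = q_{Nadir}(125 − 2q_{Nadir} − q_{Mesa}) − 18q_{Nadir}.
∂π/∂q_{Nadir} = 107 − 4q_{Nadir} − q_{Mesa} = 0 ⇒ q_{Nadir} = 26.75 − 0.25q_{Mesa}.
By symmetry q_{Mesa} = q_{Nadir}; substituting into the reaction function, 1.25q_{Nadir} = 26.75 and q_{Nadir} = 21.4.
P_{Nadir} = 125 − 2·21.4 − 21.4 = 60.8.
Profit = (60.8 − 18)·21.4 = 915.92.

915.92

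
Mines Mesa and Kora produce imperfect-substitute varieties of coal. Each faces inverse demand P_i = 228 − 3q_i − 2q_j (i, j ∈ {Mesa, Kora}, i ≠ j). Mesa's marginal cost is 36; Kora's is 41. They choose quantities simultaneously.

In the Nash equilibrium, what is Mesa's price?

Mine Mesa's profit: π = q_{Mesa}(228 − 3q_{Mesa} − 2q_{Kora}) − 36q_{Mesa}.
∂π/∂q_{Mesa} = 192 − 6q_{Mesa} − 2q_{Kora} = 0 ⇒ q_{Mesa} = 32 − (1/3)q_{Kora}.
Similarly q_{Kora} = 187/6 − (1/3)q_{Mesa}.
Plugging q_{Kora} into Mesa's best response: q_{Mesa} = 32 − (1/3)(187/6 − (1/3)q_{Mesa}) ⇒ (8/9)q_{Mesa} = 389/18, so q_{Mesa} = 24.3125.
Then q_{Kora} = 187/6 − (1/3)·24.3125 = 23.0625.
P_{Mesa} = 228 − 3·24.3125 − 2·23.0625 = 108.9375.

108.9375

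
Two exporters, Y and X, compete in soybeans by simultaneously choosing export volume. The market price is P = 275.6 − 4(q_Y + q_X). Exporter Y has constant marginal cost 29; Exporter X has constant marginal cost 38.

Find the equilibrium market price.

Exporter Y's profit: π = q_Y(275.6 − 4(q_Y + q_X)) − 29q_Y.
∂π/∂q_Y = 246.6 − 8q_Y − 4q_X = 0, so q_Y = 30.825 − 0.5q_X.
By the same steps for X: q_X = 29.7 − 0.5q_Y.
Solving the two reaction functions simultaneously: (1 − (−0.5)(−0.5))q_Y = 30.825 − 0.5·29.7, so 0.75q_Y = 15.975 and q_Y = 21.3.
Then q_X = 29.7 − 0.5·21.3 = 19.05.
Equilibrium price: P = 275.6 − 4·40.35 = 114.2.

114.2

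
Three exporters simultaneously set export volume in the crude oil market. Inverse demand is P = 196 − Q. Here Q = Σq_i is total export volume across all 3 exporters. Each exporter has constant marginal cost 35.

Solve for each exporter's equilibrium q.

40.25

A representative exporter's profit is π_i = q_i(196 − Q) − 35q_i, with Q = q_i + Σ_{j≠i} q_j.
First-order condition: 161 − 2q_i − Σ_{j≠i} q_j = 0.
With identical exporters, set every q_j = q: then 161 − 2q − 2q = 0, i.e. q = 161/4 = 40.25.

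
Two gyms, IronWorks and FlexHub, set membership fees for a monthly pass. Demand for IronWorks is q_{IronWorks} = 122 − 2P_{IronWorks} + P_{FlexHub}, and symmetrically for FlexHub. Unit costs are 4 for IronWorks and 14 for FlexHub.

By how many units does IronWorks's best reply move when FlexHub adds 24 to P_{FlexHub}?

IronWorks's profit: π = (P_{IronWorks} − 4)(122 − 2P_{IronWorks} + P_{FlexHub}).
∂π/∂P_{IronWorks} = 130 − 4P_{IronWorks} + P_{FlexHub} = 0 ⇒ P_{IronWorks} = 32.5 + 0.25P_{FlexHub}.
The reaction-function slope is 0.25, so a 24-unit rise in P_{FlexHub} moves P_{IronWorks} by 0.25 × 24 = 6. IronWorks's best response rises — the actions are strategic complements.

6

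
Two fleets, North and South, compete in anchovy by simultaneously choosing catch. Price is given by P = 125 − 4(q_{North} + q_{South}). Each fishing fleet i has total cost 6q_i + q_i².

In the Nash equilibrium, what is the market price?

57

Fishing fleet North's profit: π = q_{North}(125 − 4(q_{North} + q_{South})) − 6q_{North} − q_{North}².
∂π/∂q_{North} = 119 − 10q_{North} − 4q_{South} = 0, so q_{North} = 11.9 − 0.4q_{South}.
Setting q_{North} = q_{South} in the reaction function: q_{North} = 11.9 − 0.4q_{North}, so q_{North} = 11.9 / 1.4 = 8.5.
Equilibrium price: P = 125 − 4·17 = 57.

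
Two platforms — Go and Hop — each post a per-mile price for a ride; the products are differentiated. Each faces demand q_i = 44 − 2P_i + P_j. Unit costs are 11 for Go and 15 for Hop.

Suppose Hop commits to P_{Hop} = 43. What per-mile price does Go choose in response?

Go's profit: π = (P_{Go} − 11)(44 − 2P_{Go} + P_{Hop}).
∂π/∂P_{Go} = 66 − 4P_{Go} + P_{Hop} = 0 ⇒ P_{Go} = 16.5 + 0.25P_{Hop}.
At P_{Hop} = 43: P_{Go} = 16.5 + 0.25·43 = 27.25.

27.25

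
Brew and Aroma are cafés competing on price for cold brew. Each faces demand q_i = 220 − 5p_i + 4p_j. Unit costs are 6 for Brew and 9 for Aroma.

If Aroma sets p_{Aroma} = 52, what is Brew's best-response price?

Brew's profit: π = (p_{Brew} − 6)(220 − 5p_{Brew} + 4p_{Aroma}).
∂π/∂p_{Brew} = 250 − 10p_{Brew} + 4p_{Aroma} = 0 ⇒ p_{Brew} = 25 + 0.4p_{Aroma}.
At p_{Aroma} = 52: p_{Brew} = 25 + 0.4·52 = 45.8.

45.8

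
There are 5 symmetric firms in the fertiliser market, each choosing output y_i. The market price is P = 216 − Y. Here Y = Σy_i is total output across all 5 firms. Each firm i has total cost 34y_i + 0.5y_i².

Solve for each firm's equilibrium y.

A representative firm's profit is π_i = y_i(216 − Y) − 34y_i − 0.5y_i², with Y = y_i + Σ_{j≠i} y_j.
First-order condition: 182 − 3y_i − Σ_{j≠i} y_j = 0.
With identical firms, set every y_j = y: then 182 − 3y − 4y = 0, i.e. y = 182/7 = 26.

26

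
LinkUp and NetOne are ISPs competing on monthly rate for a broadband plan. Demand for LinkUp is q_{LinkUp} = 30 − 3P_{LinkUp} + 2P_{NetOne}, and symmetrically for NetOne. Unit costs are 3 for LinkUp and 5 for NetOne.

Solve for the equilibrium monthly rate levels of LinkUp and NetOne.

LinkUp's profit: π = (P_{LinkUp} − 3)(30 − 3P_{LinkUp} + 2P_{NetOne}).
∂π/∂P_{LinkUp} = 39 − 6P_{LinkUp} + 2P_{NetOne} = 0 ⇒ P_{LinkUp} = 6.5 + (1/3)P_{NetOne}.
Similarly P_{NetOne} = 7.5 + (1/3)P_{LinkUp}.
Plugging P_{NetOne} into LinkUp's best response: P_{LinkUp} = 6.5 + (1/3)(7.5 + (1/3)P_{LinkUp}) ⇒ (8/9)P_{LinkUp} = 9, so P_{LinkUp} = 10.125.
Then P_{NetOne} = 7.5 + (1/3)·10.125 = 10.875.

10.125, 10.875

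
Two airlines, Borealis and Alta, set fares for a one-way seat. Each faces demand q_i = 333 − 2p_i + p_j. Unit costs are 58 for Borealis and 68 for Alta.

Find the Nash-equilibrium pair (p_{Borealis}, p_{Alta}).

151, 155

Borealis's profit: π = (p_{Borealis} − 58)(333 − 2p_{Borealis} + p_{Alta}).
∂π/∂p_{Borealis} = 449 − 4p_{Borealis} + p_{Alta} = 0 ⇒ p_{Borealis} = 112.25 + 0.25p_{Alta}.
Similarly p_{Alta} = 117.25 + 0.25p_{Borealis}.
Solving the two reaction functions simultaneously: (1 − (0.25)(0.25))p_{Borealis} = 112.25 + 0.25·117.25, so 0.9375p_{Borealis} = 141.5625 and p_{Borealis} = 151.
Then p_{Alta} = 117.25 + 0.25·151 = 155.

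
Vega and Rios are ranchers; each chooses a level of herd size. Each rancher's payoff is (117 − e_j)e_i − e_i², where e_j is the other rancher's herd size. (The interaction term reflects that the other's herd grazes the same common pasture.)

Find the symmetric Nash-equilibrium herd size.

39

Vega's payoff is (117 − e_R)e_V − e_V².
∂π/∂e_V = 117 − e_R − 2e_V = 0, so e_V = 58.5 − 0.5e_R.
The game is symmetric, so in equilibrium e_R = e_V: the reaction function gives 1.5e_V = 58.5, hence e_V = 39.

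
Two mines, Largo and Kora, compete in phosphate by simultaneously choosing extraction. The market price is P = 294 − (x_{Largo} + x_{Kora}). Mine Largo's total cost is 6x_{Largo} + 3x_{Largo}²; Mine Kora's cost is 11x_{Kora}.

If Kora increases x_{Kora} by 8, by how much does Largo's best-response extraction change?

Mine Largo's profit: π = x_{Largo}(294 − (x_{Largo} + x_{Kora})) − 6x_{Largo} − 3x_{Largo}².
∂π/∂x_{Largo} = 288 − 8x_{Largo} − x_{Kora} = 0, so x_{Largo} = 36 − 0.125x_{Kora}.
The reaction-function slope is −0.125, so an 8-unit rise in x_{Kora} moves x_{Largo} by −0.125 × 8 = −1. Largo's best response falls — the actions are strategic substitutes.

-1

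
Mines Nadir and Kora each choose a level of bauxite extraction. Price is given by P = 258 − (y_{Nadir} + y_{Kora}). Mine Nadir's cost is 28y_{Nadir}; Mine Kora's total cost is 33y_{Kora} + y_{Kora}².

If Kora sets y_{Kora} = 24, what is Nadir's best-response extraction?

103

Mine Nadir's profit: π = y_{Nadir}(258 − (y_{Nadir} + y_{Kora})) − 28y_{Nadir}.
∂π/∂y_{Nadir} = 230 − 2y_{Nadir} − y_{Kora} = 0, so y_{Nadir} = 115 − 0.5y_{Kora}.
At y_{Kora} = 24: y_{Nadir} = 115 − 0.5·24 = 103.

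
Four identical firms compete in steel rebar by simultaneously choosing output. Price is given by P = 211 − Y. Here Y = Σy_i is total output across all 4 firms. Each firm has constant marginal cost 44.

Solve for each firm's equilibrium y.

A representative firm's profit is π_i = y_i(211 − Y) − 44y_i, with Y = y_i + Σ_{j≠i} y_j.
First-order condition: 167 − 2y_i − Σ_{j≠i} y_j = 0.
Imposing symmetry (y_j = y for all j) turns Σ_{j≠i} y_j into 3y, so 167 = 5y and y = 33.4.

33.4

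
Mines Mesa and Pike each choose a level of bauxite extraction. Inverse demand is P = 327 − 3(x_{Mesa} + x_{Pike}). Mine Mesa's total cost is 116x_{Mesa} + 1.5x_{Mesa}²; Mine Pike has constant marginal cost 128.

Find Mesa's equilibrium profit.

Mine Mesa's profit: π = x_{Mesa}(327 − 3(x_{Mesa} + x_{Pike})) − 116x_{Mesa} − 1.5x_{Mesa}².
∂π/∂x_{Mesa} = 211 − 9x_{Mesa} − 3x_{Pike} = 0, so x_{Mesa} = 211/9 − (1/3)x_{Pike}.
For Pike: ∂π/∂x_{Pike} = 199 − 6x_{Pike} − 3x_{Mesa} = 0 ⇒ x_{Pike} = 199/6 − 0.5x_{Mesa}.
Substituting the second reaction function into the first: x_{Mesa} = 211/9 − (1/3)(199/6 − 0.5x_{Mesa}), which gives (5/6)x_{Mesa} = 223/18 ⇒ x_{Mesa} = 223/15.
Then x_{Pike} = 199/6 − 0.5·(223/15) = 386/15.
Price P = 327 − 3·40.6 = 205.2.
Mesa's profit: (205.2 − 116)·(223/15) − 1.5(223/15)² = 994.58.

994.58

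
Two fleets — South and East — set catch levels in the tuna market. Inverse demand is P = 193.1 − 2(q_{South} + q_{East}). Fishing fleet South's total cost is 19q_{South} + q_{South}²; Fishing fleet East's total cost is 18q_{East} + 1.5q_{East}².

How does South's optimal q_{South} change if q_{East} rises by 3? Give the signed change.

-1

Fishing fleet South's profit: π = q_{South}(193.1 − 2(q_{South} + q_{East})) − 19q_{South} − q_{South}².
∂π/∂q_{South} = 174.1 − 6q_{South} − 2q_{East} = 0, so q_{South} = 1741/60 − (1/3)q_{East}.
The reaction-function slope is −1/3, so a 3-unit rise in q_{East} moves q_{South} by −1/3 × 3 = −1. South's best response falls — the actions are strategic substitutes.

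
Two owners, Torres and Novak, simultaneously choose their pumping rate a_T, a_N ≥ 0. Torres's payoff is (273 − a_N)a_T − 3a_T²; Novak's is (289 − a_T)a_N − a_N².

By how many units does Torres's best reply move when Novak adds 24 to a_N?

Expanding Torres's payoff: 273a_T − a_Na_T − 3a_T².
∂π/∂a_T = 273 − a_N − 6a_T = 0, so a_T = 45.5 − (1/6)a_N.
The reaction-function slope is −1/6, so a 24-unit rise in a_N moves a_T by −1/6 × 24 = −4. Torres's best response falls — the actions are strategic substitutes.

-4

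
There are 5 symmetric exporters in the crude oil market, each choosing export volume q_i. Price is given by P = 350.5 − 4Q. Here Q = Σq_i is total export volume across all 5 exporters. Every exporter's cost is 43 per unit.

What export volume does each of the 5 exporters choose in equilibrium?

12.8125

A representative exporter's profit is π_i = q_i(350.5 − 4Q) − 43q_i, with Q = q_i + Σ_{j≠i} q_j.
First-order condition: 307.5 − 8q_i − 4Σ_{j≠i} q_j = 0.
In a symmetric equilibrium every exporter chooses the same q, so Σ_{j≠i} q_j = 4q. The condition becomes 307.5 − 24q = 0, giving q = 307.5/24 = 12.8125.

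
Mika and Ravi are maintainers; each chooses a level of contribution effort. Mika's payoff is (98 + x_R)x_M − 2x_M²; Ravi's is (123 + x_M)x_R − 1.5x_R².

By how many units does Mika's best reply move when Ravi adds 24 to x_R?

Expanding Mika's payoff: 98x_M + x_Rx_M − 2x_M².
∂π/∂x_M = 98 + x_R − 4x_M = 0, so x_M = 24.5 + 0.25x_R.
The reaction-function slope is 0.25, so a 24-unit rise in x_R moves x_M by 0.25 × 24 = 6. Mika's best response rises — the actions are strategic complements.

6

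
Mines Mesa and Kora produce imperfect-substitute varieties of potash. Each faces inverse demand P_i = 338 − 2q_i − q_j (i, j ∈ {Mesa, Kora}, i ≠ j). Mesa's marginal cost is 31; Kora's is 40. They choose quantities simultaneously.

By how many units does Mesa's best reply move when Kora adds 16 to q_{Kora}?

-4

Mine Mesa's profit: π = q_{Mesa}(338 − 2q_{Mesa} − q_{Kora}) − 31q_{Mesa}.
∂π/∂q_{Mesa} = 307 − 4q_{Mesa} − q_{Kora} = 0 ⇒ q_{Mesa} = 76.75 − 0.25q_{Kora}.
The reaction-function slope is −0.25, so a 16-unit rise in q_{Kora} moves q_{Mesa} by −0.25 × 16 = −4. Mesa's best response falls — the actions are strategic substitutes.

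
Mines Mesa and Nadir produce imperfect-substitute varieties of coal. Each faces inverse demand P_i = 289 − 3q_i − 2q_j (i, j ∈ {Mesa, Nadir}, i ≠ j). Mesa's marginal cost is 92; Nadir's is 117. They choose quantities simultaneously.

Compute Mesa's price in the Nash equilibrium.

170.5625

Mine Mesa's profit: π = q_{Mesa}(289 − 3q_{Mesa} − 2q_{Nadir}) − 92q_{Mesa}.
∂π/∂q_{Mesa} = 197 − 6q_{Mesa} − 2q_{Nadir} = 0 ⇒ q_{Mesa} = 197/6 − (1/3)q_{Nadir}.
Similarly q_{Nadir} = 86/3 − (1/3)q_{Mesa}.
Plugging q_{Nadir} into Mesa's best response: q_{Mesa} = 197/6 − (1/3)(86/3 − (1/3)q_{Mesa}) ⇒ (8/9)q_{Mesa} = 419/18, so q_{Mesa} = 26.1875.
Then q_{Nadir} = 86/3 − (1/3)·26.1875 = 19.9375.
P_{Mesa} = 289 − 3·26.1875 − 2·19.9375 = 170.5625.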